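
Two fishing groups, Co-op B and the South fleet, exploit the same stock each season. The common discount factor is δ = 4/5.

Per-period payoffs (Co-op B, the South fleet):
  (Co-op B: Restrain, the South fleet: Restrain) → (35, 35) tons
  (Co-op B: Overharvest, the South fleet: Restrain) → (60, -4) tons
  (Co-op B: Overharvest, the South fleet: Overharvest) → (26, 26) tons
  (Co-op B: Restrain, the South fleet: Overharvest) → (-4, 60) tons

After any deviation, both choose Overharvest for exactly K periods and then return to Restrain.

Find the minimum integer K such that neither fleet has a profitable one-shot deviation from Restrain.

6

IC: δ(1−δ^K)/(1−δ) ≥ (60−35)/(35−26) = 25/9.
With δ = 4/5: need 1 − δ^K ≥ 25/9·(1−4/5)/(4/5), i.e. δ^K ≤ 0.3056.
Since (4/5)^5 = 0.3277 and (4/5)^6 = 0.2621, the smallest such K is 6.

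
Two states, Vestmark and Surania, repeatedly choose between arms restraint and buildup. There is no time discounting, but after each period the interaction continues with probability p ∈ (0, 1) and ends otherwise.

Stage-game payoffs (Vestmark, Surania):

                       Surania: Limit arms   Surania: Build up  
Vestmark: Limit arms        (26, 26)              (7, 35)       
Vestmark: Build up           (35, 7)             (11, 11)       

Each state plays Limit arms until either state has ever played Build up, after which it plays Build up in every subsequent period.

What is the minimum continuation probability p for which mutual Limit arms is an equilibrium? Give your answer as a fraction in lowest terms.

With no time discounting, the continuation probability p plays the role of the discount factor.
Grim-trigger IC: 26/(1−p) ≥ 35 + 11p/(1−p) ⇒ p ≥ (35−26)/(35−11) = 3/8.

3/8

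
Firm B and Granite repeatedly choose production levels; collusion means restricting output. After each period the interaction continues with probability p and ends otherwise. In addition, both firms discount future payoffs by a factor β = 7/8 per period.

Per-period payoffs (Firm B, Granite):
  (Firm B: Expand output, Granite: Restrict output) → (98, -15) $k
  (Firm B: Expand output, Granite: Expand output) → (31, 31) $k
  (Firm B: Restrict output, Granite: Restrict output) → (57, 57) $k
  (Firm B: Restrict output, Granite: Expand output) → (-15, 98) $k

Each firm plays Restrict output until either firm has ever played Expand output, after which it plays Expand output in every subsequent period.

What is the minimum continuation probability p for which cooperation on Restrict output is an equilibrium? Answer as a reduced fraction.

328/469

Expected continuation weight on next period's payoff is β·p = 7/8·p, which plays the role of the discount factor.
Cooperation requires 7/8·p ≥ (98−57)/(98−31) = 41/67, hence p ≥ 328/469.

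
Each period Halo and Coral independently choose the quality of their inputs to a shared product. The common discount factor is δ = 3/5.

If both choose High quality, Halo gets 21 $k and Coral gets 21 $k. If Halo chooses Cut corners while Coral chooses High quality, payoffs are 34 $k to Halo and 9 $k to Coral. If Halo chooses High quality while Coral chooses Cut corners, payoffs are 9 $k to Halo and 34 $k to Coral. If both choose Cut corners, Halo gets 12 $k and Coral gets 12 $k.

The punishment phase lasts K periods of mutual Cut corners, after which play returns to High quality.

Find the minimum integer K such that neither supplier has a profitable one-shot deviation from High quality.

Need Σ_{k=1}^{K} δ^k ≥ (34−21)/(21−12) = 1.4444 at δ = 3/5.
At K = 6 the sum is 1.4300 < 1.4444; at K = 7 it is 1.4580 ≥ 1.4444.
So the minimum punishment length is K = 7.

7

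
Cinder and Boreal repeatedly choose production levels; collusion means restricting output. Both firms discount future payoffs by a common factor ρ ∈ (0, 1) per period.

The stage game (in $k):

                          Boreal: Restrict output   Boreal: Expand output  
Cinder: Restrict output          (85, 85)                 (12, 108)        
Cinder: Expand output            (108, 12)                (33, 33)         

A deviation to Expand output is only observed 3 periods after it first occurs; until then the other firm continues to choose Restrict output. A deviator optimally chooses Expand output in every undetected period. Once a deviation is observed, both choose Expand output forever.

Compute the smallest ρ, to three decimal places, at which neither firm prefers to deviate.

0.674

A deviator earns 108 for 3 periods, then 33 forever; cooperating earns 85 forever. Multiplying the IC by (1−ρ):
85 ≥ 108(1−ρ^3) + 33ρ^3, so 75·ρ^3 ≥ 23 and ρ^3 ≥ 23/75.
ρ ≥ (23/75)^(1/3) ≈ 0.674.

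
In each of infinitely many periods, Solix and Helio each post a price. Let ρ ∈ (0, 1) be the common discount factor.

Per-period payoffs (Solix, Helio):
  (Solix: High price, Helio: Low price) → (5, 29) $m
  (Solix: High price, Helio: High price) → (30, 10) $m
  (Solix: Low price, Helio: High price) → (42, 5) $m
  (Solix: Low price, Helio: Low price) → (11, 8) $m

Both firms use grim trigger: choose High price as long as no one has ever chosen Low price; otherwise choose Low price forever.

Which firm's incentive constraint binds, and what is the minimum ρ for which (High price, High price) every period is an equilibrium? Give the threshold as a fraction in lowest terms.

Solix: cooperation gives 30 each period; deviation gives 42 once then 11 forever.
  30/(1−ρ) ≥ 42 + 11ρ/(1−ρ) ⇒ ρ ≥ 12/31.
Helio: cooperation gives 10 each period; deviation gives 29 once then 8 forever.
  ρ ≥ 19/21.
Both must hold, so the binding constraint is Helio's: ρ ≥ 19/21.

Helio; ρ ≥ 19/21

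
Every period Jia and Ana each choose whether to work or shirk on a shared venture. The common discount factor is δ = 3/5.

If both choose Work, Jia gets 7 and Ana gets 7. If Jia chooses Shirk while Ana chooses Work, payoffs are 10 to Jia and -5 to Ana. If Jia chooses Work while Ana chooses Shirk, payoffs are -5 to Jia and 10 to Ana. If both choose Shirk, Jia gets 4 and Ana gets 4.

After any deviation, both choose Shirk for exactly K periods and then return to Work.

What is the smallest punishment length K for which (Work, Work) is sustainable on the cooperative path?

3

Need Σ_{k=1}^{K} δ^k ≥ (10−7)/(7−4) = 1.0000 at δ = 3/5.
At K = 2 the sum is 0.9600 < 1.0000; at K = 3 it is 1.1760 ≥ 1.0000.
So the minimum punishment length is K = 3.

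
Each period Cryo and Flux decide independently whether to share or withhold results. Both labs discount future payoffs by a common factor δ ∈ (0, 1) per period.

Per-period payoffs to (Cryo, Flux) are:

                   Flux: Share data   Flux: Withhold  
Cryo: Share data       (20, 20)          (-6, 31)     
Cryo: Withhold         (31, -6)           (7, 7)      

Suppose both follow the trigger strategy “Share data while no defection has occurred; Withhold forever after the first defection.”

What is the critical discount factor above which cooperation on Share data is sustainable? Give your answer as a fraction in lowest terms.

20/(1−δ) ≥ 31 + 7δ/(1−δ)
20 ≥ 31 − 24δ
δ ≥ 11/24.

11/24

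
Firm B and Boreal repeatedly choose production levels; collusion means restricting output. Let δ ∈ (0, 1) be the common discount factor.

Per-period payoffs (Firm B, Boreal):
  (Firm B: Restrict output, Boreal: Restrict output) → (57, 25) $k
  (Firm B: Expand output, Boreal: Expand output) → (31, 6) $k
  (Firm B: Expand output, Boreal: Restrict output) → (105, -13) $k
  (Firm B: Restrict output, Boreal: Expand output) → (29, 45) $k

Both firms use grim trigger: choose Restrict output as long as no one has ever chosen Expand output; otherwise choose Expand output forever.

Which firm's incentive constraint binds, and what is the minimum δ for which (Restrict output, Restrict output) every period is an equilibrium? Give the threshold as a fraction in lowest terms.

For Firm B: deviation gain 105−57 = 48, per-period punishment loss 57−31 = 26. IC gives δ ≥ 48/74 = 24/37.
For Boreal: gain 20, loss 19 per period, so δ ≥ 20/39.
The tighter constraint is Firm B's, so cooperation needs δ ≥ 24/37.

Firm B; δ ≥ 24/37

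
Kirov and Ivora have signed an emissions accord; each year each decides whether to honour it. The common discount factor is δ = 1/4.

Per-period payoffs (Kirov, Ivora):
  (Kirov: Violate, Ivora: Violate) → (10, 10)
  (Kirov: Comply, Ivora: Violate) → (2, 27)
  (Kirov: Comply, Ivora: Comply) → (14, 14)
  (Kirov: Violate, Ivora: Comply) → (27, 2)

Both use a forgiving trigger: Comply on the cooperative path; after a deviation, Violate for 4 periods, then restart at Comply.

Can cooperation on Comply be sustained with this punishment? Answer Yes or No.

No

Comparing payoff streams over the 5 periods until play realigns: cooperate → 14(1+δ+…+δ^4); deviate → 27 + 10(δ+…+δ^4).
Cooperation is sustained iff (14−10)(δ+…+δ^4) ≥ 27−14.
δ+…+δ^4 = 1/4·(1−(1/4)^4)/(1−1/4) = 0.3320, and (27−14)/(14−10) = 3.2500.
0.3320 < 3.2500, so cooperation is not sustainable.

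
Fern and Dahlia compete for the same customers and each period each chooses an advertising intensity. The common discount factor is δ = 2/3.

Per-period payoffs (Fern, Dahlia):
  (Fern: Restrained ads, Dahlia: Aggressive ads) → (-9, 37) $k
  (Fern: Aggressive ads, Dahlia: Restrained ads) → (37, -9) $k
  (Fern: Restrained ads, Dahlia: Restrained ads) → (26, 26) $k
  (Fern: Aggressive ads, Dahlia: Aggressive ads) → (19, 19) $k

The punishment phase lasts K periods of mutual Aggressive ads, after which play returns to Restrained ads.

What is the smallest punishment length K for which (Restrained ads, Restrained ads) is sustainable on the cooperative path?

Need Σ_{k=1}^{K} δ^k ≥ (37−26)/(26−19) = 1.5714 at δ = 2/3.
At K = 3 the sum is 1.4074 < 1.5714; at K = 4 it is 1.6049 ≥ 1.5714.
So the minimum punishment length is K = 4.

4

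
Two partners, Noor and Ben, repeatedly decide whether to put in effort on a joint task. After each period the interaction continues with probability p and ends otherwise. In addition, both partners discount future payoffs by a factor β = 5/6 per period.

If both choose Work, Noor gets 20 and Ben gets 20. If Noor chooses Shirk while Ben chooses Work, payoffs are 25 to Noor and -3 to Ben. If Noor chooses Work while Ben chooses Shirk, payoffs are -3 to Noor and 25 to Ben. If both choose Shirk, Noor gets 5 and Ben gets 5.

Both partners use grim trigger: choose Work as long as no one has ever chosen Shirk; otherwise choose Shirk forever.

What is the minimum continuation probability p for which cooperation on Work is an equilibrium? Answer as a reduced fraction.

3/10

Expected continuation weight on next period's payoff is β·p = 5/6·p, which plays the role of the discount factor.
Cooperation requires 5/6·p ≥ (25−20)/(25−5) = 1/4, hence p ≥ 3/10.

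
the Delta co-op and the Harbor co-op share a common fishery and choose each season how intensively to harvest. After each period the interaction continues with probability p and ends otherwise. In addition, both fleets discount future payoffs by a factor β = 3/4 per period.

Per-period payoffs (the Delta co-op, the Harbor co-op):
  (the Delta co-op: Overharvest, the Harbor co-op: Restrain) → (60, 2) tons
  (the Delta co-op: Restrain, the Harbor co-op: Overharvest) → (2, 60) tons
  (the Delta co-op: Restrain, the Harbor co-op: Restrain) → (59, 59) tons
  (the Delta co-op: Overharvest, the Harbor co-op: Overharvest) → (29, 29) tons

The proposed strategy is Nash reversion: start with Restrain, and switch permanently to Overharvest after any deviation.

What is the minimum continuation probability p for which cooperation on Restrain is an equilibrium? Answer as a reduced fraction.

4/93

With continuation probability p and discount β, the effective per-period discount factor is βp.
Grim-trigger IC: βp ≥ (60−59)/(60−29) = 1/31.
So p ≥ (1/31)/(3/4) = 4/93.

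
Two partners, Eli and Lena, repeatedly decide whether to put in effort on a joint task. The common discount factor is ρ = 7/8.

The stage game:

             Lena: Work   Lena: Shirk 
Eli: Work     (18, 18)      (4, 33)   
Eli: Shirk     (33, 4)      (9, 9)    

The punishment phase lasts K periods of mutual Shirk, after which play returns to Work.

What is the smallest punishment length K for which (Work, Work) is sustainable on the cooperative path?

No profitable deviation requires (18−9)(ρ+…+ρ^K) ≥ 33−18, i.e. ρ+…+ρ^K ≥ 5/3 ≈ 1.6667.
With ρ = 7/8, the partial sums are K=1: 0.8750, K=2: 1.6406, K=3: 2.3105.
K = 3 is the first length at which the sum reaches 1.6667.

3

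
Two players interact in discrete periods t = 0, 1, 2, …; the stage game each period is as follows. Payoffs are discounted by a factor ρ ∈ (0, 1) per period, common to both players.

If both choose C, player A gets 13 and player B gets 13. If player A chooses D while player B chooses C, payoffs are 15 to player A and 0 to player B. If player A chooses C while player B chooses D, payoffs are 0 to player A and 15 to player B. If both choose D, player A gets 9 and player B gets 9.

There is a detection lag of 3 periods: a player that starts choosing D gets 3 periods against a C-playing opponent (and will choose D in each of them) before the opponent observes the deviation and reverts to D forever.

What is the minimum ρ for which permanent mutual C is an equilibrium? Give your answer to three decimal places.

0.693

The best deviation is to choose D for all 3 undetected periods, earning 15 each, then 9 forever once detected.
Deviation value: 15(1−ρ^3)/(1−ρ) + 9ρ^3/(1−ρ); cooperation value: 13/(1−ρ).
IC: 13 ≥ 15(1−ρ^3) + 9ρ^3 = 15 − 6ρ^3.
So ρ^3 ≥ 2/6 = 1/3, giving ρ ≥ (1/3)^(1/3) ≈ 0.693.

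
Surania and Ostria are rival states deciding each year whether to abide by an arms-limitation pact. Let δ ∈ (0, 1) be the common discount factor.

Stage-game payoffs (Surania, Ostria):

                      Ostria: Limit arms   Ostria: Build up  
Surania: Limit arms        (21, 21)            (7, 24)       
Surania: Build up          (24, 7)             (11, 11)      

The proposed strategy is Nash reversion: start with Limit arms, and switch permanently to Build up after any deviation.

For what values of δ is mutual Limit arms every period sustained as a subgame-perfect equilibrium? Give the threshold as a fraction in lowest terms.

3/13

One-period gain from deviating is 24 − 21 = 3. The loss is 21 − 11 = 10 in every subsequent period, with present value 10·δ/(1−δ).
Deviation is unprofitable when 10·δ/(1−δ) ≥ 3, i.e. δ/(1−δ) ≥ 3/10.
Equivalently δ ≥ 3/(3+10) = 3/13.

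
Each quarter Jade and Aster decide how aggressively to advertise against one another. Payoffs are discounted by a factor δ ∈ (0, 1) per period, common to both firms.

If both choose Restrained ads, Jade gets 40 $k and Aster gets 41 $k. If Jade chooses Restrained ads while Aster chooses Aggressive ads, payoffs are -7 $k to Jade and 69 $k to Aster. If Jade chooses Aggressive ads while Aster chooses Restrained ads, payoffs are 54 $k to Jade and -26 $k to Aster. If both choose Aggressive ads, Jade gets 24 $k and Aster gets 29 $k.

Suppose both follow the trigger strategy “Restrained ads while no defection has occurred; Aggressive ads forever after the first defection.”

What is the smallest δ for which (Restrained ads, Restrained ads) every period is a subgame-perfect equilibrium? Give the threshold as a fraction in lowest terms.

7/10

Jade: cooperation gives 40 each period; deviation gives 54 once then 24 forever.
  40/(1−δ) ≥ 54 + 24δ/(1−δ) ⇒ δ ≥ 14/30 = 7/15.
Aster: cooperation gives 41 each period; deviation gives 69 once then 29 forever.
  δ ≥ 28/40 = 7/10.
Both must hold, so the binding constraint is Aster's: δ ≥ 7/10.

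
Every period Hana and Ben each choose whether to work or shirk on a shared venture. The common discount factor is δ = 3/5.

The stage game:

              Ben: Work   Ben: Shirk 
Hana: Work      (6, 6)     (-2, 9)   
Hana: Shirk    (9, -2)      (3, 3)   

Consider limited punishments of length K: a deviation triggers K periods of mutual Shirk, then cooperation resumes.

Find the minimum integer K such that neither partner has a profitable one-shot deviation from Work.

IC: δ(1−δ^K)/(1−δ) ≥ (9−6)/(6−3) = 1.
With δ = 3/5: need 1 − δ^K ≥ 1·(1−3/5)/(3/5), i.e. δ^K ≤ 0.3333.
Since (3/5)^2 = 0.3600 and (3/5)^3 = 0.2160, the smallest such K is 3.

3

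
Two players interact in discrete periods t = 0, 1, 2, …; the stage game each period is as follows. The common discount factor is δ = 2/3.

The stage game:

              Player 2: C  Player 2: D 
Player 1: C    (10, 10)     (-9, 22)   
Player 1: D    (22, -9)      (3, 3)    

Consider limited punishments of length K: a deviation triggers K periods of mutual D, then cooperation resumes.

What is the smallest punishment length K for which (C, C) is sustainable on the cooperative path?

5

No profitable deviation requires (10−3)(δ+…+δ^K) ≥ 22−10, i.e. δ+…+δ^K ≥ 12/7 ≈ 1.7143.
With δ = 2/3, the partial sums are K=1: 0.6667, K=2: 1.1111, K=3: 1.4074, K=4: 1.6049, K=5: 1.7366.
K = 5 is the first length at which the sum reaches 1.7143.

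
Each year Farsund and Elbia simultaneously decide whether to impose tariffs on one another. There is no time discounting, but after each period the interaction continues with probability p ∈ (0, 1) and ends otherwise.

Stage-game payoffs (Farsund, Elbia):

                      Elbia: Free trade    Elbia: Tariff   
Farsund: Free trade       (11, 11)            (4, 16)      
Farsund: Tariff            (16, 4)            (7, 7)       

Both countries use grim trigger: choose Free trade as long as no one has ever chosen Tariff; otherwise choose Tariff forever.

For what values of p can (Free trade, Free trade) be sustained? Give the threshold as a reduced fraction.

With no time discounting, the continuation probability p plays the role of the discount factor.
Grim-trigger IC: 11/(1−p) ≥ 16 + 7p/(1−p) ⇒ p ≥ (16−11)/(16−7) = 5/9.

5/9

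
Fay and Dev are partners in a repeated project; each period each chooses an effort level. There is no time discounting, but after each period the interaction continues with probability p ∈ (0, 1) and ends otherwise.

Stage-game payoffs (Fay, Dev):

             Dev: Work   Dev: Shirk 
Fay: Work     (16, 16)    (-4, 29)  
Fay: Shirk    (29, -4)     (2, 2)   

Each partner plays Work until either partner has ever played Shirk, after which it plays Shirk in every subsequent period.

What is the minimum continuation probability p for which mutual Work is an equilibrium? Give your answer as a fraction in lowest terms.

With no time discounting, the continuation probability p plays the role of the discount factor.
Grim-trigger IC: 16/(1−p) ≥ 29 + 2p/(1−p) ⇒ p ≥ (29−16)/(29−2) = 13/27.

13/27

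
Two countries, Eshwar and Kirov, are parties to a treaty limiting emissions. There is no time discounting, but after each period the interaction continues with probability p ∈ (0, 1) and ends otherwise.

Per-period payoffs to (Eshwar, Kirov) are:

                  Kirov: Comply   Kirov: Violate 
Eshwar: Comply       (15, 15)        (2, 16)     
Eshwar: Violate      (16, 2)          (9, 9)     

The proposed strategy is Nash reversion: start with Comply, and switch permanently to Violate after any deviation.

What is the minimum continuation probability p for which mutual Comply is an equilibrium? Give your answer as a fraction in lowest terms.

With no time discounting, the continuation probability p plays the role of the discount factor.
Grim-trigger IC: 15/(1−p) ≥ 16 + 9p/(1−p) ⇒ p ≥ (16−15)/(16−9) = 1/7.

1/7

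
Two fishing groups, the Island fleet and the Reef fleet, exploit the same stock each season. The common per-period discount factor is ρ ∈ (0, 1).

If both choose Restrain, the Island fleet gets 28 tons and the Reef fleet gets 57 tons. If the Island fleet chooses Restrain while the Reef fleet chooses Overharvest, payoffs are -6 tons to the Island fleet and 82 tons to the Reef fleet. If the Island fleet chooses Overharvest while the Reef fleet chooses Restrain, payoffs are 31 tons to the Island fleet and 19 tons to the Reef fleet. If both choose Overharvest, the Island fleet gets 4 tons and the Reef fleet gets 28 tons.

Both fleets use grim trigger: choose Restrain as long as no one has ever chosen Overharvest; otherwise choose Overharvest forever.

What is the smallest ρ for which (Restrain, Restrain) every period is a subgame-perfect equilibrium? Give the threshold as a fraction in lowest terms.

25/54

the Island fleet: cooperation gives 28 each period; deviation gives 31 once then 4 forever.
  28/(1−ρ) ≥ 31 + 4ρ/(1−ρ) ⇒ ρ ≥ 3/27 = 1/9.
the Reef fleet: cooperation gives 57 each period; deviation gives 82 once then 28 forever.
  ρ ≥ 25/54.
Both must hold, so the binding constraint is the Reef fleet's: ρ ≥ 25/54.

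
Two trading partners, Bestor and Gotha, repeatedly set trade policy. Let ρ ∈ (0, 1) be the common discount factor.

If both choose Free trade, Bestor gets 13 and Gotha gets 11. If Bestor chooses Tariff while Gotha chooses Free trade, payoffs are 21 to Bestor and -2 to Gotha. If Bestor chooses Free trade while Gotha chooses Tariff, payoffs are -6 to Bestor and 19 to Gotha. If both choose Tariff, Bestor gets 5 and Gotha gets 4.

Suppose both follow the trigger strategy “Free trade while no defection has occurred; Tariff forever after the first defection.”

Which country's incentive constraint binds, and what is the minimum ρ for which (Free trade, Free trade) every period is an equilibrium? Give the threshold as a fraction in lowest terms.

Gotha; ρ ≥ 8/15

For Bestor: deviation gain 21−13 = 8, per-period punishment loss 13−5 = 8. IC gives ρ ≥ 8/16 = 1/2.
For Gotha: gain 8, loss 7 per period, so ρ ≥ 8/15.
The tighter constraint is Gotha's, so cooperation needs ρ ≥ 8/15.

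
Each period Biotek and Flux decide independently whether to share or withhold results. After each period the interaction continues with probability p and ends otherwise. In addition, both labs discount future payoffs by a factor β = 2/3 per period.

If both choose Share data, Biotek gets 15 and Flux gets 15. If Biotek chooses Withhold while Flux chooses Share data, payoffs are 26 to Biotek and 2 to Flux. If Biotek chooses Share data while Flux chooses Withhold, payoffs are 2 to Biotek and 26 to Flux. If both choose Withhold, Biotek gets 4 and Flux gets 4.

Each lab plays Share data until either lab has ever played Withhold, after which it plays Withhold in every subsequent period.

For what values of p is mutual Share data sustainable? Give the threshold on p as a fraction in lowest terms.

With continuation probability p and discount β, the effective per-period discount factor is βp.
Grim-trigger IC: βp ≥ (26−15)/(26−4) = 1/2.
So p ≥ (1/2)/(2/3) = 3/4.

3/4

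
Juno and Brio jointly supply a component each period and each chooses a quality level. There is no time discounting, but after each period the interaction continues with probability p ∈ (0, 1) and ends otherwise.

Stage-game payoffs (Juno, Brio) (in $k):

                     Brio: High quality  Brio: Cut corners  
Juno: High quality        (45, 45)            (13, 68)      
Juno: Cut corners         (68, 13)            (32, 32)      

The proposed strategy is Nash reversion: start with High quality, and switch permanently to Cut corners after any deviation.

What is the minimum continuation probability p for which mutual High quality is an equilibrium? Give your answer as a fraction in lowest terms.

With no time discounting, the continuation probability p plays the role of the discount factor.
Grim-trigger IC: 45/(1−p) ≥ 68 + 32p/(1−p) ⇒ p ≥ (68−45)/(68−32) = 23/36.

23/36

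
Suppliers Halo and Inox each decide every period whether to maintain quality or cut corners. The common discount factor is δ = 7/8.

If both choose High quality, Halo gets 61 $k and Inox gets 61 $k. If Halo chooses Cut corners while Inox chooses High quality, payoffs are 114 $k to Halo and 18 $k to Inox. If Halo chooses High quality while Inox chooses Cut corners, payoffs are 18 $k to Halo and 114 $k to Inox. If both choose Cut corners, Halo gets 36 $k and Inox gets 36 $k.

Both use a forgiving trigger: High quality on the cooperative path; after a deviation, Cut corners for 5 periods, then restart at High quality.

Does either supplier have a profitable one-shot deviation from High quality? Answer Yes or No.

No

IC: δ+…+δ^5 ≥ (114−61)/(61−36) = 53/25.
At δ = 7/8: partial sum = 3.4096 ≥ 2.1200. Cooperation sustainable.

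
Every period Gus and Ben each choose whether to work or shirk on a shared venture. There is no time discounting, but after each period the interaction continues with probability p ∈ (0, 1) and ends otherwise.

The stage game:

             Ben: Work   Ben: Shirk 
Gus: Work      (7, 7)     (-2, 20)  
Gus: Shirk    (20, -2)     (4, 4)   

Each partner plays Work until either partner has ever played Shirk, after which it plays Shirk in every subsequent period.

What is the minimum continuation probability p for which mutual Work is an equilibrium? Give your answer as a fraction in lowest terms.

With no time discounting, the continuation probability p plays the role of the discount factor.
Grim-trigger IC: 7/(1−p) ≥ 20 + 4p/(1−p) ⇒ p ≥ (20−7)/(20−4) = 13/16.

13/16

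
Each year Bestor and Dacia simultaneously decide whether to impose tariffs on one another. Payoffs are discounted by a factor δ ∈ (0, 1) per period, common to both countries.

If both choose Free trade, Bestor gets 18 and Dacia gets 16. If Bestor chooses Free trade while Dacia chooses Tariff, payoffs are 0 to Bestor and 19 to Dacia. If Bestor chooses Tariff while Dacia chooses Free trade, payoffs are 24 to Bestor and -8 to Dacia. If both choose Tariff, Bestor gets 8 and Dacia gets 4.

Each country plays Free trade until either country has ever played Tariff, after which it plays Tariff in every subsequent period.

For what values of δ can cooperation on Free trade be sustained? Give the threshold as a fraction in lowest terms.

Bestor: cooperation gives 18 each period; deviation gives 24 once then 8 forever.
  18/(1−δ) ≥ 24 + 8δ/(1−δ) ⇒ δ ≥ 6/16 = 3/8.
Dacia: cooperation gives 16 each period; deviation gives 19 once then 4 forever.
  δ ≥ 3/15 = 1/5.
Both must hold, so the binding constraint is Bestor's: δ ≥ 3/8.

3/8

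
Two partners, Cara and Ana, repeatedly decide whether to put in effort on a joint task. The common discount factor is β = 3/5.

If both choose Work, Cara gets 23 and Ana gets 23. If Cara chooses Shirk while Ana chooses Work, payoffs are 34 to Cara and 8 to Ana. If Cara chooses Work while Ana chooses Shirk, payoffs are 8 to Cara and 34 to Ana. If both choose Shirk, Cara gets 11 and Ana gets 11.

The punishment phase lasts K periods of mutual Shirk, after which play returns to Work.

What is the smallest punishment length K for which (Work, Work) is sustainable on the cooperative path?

2

IC: β(1−β^K)/(1−β) ≥ (34−23)/(23−11) = 11/12.
With β = 3/5: need 1 − β^K ≥ 11/12·(1−3/5)/(3/5), i.e. β^K ≤ 0.3889.
Since (3/5)^1 = 0.6000 and (3/5)^2 = 0.3600, the smallest such K is 2.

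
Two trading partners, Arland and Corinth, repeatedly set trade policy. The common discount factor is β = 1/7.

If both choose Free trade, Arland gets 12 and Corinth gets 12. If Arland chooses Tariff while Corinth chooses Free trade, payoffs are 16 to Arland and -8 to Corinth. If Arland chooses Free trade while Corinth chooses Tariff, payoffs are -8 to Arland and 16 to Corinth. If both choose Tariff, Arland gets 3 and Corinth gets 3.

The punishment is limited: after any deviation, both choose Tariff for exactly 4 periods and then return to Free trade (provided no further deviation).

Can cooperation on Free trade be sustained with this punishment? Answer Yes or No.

A one-shot deviation gives 16 now, then 3 for 4 periods, then back to 12.
Gain from deviating: (16−12) today; loss: (12−3) in each of the next 4 periods.
No-deviation condition: (12−3)(β+…+β^4) ≥ 16−12, i.e. β+…+β^4 ≥ 4/9.
At β = 1/7: β+…+β^4 = 0.1666 < 0.4444.
So cooperation is not sustainable.

No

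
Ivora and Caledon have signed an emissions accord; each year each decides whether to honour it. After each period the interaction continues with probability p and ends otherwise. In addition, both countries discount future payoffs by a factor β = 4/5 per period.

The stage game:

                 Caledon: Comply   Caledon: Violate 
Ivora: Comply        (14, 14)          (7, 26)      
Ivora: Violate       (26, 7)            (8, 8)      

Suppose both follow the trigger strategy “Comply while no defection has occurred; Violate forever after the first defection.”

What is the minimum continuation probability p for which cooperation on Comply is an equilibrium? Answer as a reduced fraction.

5/6

Expected continuation weight on next period's payoff is β·p = 4/5·p, which plays the role of the discount factor.
Cooperation requires 4/5·p ≥ (26−14)/(26−8) = 2/3, hence p ≥ 5/6.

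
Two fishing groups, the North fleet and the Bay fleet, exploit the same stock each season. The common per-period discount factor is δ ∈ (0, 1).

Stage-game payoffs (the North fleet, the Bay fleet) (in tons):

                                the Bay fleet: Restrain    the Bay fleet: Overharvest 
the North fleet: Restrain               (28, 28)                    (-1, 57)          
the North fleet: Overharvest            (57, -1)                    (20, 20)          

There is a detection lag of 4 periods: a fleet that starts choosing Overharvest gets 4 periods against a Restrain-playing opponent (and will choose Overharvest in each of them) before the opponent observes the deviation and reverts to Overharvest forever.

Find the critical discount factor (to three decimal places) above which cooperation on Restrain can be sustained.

The best deviation is to choose Overharvest for all 4 undetected periods, earning 57 each, then 20 forever once detected.
Deviation value: 57(1−δ^4)/(1−δ) + 20δ^4/(1−δ); cooperation value: 28/(1−δ).
IC: 28 ≥ 57(1−δ^4) + 20δ^4 = 57 − 37δ^4.
So δ^4 ≥ 29/37, giving δ ≥ (29/37)^(1/4) ≈ 0.941.

0.941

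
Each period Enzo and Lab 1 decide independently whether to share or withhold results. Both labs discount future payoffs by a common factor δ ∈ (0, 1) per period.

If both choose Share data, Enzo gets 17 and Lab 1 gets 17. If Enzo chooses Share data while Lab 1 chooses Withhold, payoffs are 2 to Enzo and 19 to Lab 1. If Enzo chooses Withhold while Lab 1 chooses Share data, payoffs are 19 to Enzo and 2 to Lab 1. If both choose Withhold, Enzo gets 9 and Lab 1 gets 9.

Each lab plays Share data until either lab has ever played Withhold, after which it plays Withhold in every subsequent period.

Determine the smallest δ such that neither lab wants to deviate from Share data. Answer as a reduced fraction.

Under grim trigger the critical discount factor is (T−C)/(T−P) with T = 19, C = 17, P = 9.
δ* = (19−17)/(19−9) = 2/10 = 1/5.

1/5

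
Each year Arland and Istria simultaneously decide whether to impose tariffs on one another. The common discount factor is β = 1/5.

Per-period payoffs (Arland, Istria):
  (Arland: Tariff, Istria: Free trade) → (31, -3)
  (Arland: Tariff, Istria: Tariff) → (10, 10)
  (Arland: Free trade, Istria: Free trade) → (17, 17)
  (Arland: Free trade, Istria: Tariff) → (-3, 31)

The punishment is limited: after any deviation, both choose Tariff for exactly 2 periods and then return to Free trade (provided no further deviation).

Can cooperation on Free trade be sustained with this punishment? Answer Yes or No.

IC: β+…+β^2 ≥ (31−17)/(17−10) = 2.
At β = 1/5: partial sum = 0.2400 < 2.0000. Cooperation not sustainable.

No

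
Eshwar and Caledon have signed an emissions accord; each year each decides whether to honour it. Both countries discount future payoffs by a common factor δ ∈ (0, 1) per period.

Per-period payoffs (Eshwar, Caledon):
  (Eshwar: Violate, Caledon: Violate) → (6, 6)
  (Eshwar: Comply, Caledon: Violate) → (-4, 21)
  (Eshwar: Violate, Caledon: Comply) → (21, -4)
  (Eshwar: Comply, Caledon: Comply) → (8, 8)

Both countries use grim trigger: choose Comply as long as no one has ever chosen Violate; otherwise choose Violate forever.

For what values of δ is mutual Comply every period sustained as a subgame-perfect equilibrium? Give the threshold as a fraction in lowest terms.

Under grim trigger the critical discount factor is (T−C)/(T−P) with T = 21, C = 8, P = 6.
δ* = (21−8)/(21−6) = 13/15.

13/15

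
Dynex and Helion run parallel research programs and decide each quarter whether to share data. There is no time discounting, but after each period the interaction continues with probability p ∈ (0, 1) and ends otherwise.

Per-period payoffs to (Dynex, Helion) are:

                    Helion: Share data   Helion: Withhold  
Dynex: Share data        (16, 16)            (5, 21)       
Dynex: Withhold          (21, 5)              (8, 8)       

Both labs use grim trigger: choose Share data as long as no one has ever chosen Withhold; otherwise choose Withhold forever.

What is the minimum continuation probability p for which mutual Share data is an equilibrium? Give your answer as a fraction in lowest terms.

5/13

With no time discounting, the continuation probability p plays the role of the discount factor.
Grim-trigger IC: 16/(1−p) ≥ 21 + 8p/(1−p) ⇒ p ≥ (21−16)/(21−8) = 5/13.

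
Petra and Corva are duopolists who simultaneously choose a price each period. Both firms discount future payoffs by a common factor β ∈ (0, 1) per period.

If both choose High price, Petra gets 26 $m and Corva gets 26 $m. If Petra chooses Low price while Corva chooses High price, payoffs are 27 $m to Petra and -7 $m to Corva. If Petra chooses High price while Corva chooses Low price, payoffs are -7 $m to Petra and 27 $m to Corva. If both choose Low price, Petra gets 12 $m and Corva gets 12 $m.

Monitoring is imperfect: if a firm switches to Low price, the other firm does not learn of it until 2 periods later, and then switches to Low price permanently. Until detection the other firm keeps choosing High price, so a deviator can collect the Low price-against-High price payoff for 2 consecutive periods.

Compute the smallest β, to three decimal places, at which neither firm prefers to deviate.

The best deviation is to choose Low price for all 2 undetected periods, earning 27 each, then 12 forever once detected.
Deviation value: 27(1−β^2)/(1−β) + 12β^2/(1−β); cooperation value: 26/(1−β).
IC: 26 ≥ 27(1−β^2) + 12β^2 = 27 − 15β^2.
So β^2 ≥ 1/15, giving β ≥ (1/15)^(1/2) ≈ 0.258.

0.258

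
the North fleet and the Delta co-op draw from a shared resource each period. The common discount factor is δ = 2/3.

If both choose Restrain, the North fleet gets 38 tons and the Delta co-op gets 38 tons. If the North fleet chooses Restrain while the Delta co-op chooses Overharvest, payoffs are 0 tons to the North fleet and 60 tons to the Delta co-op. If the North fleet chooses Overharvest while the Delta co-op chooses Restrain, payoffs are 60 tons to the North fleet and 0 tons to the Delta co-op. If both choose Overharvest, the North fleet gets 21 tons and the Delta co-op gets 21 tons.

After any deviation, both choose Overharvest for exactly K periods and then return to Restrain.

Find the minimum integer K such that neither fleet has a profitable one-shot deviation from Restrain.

IC: δ(1−δ^K)/(1−δ) ≥ (60−38)/(38−21) = 22/17.
With δ = 2/3: need 1 − δ^K ≥ 22/17·(1−2/3)/(2/3), i.e. δ^K ≤ 0.3529.
Since (2/3)^2 = 0.4444 and (2/3)^3 = 0.2963, the smallest such K is 3.

3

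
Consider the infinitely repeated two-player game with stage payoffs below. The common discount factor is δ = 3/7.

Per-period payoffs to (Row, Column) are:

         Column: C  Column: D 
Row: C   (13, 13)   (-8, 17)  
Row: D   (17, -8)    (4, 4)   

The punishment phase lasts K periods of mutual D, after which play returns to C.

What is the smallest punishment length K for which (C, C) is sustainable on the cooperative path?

Need Σ_{k=1}^{K} δ^k ≥ (17−13)/(13−4) = 0.4444 at δ = 3/7.
At K = 1 the sum is 0.4286 < 0.4444; at K = 2 it is 0.6122 ≥ 0.4444.
So the minimum punishment length is K = 2.

2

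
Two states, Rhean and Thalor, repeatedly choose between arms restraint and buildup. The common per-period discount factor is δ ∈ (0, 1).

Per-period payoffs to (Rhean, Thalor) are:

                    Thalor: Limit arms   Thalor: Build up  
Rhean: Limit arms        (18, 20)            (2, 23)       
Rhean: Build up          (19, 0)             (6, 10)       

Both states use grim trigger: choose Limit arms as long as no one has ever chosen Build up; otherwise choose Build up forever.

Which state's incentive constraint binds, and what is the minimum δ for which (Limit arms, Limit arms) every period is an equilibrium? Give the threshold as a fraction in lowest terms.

Thalor; δ ≥ 3/13

Rhean's threshold: (19−18)/(19−6) = 1/13.
Thalor's threshold: (23−20)/(23−10) = 3/13.
1/13 < 3/13, so Thalor binds and δ* = 3/13.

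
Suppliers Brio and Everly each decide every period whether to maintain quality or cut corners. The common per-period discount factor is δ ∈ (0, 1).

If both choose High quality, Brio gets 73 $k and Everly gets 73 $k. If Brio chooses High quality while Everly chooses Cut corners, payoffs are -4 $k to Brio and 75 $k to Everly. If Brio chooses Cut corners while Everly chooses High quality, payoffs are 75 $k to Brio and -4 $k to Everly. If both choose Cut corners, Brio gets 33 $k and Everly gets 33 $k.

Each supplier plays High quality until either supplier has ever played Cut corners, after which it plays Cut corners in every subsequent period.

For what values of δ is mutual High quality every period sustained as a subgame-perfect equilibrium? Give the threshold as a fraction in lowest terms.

1/21

Cooperation forever yields 73 each period: 73/(1−δ).
Deviating yields 75 once, then 33 forever: 75 + 33δ/(1−δ).
No profitable deviation requires 73/(1−δ) ≥ 75 + 33δ/(1−δ).
Multiplying by (1−δ): 73 ≥ 75(1−δ) + 33δ = 75 − 42δ.
So 42δ ≥ 2, i.e. δ ≥ 2/42 = 1/21.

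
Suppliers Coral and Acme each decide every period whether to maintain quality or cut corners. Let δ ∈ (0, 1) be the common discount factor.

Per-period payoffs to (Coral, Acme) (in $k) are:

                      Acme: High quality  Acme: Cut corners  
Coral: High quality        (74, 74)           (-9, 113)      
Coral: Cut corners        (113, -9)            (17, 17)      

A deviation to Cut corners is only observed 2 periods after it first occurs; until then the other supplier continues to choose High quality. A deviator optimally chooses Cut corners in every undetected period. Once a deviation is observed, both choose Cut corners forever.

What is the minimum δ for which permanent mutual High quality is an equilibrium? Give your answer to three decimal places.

The best deviation is to choose Cut corners for all 2 undetected periods, earning 113 each, then 17 forever once detected.
Deviation value: 113(1−δ^2)/(1−δ) + 17δ^2/(1−δ); cooperation value: 74/(1−δ).
IC: 74 ≥ 113(1−δ^2) + 17δ^2 = 113 − 96δ^2.
So δ^2 ≥ 39/96 = 13/32, giving δ ≥ (13/32)^(1/2) ≈ 0.637.

0.637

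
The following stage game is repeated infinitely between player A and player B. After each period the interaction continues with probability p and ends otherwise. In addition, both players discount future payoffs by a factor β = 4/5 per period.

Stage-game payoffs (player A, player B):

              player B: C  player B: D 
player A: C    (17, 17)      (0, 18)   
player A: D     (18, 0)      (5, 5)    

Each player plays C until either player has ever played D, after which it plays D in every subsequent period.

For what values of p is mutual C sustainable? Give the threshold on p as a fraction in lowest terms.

With continuation probability p and discount β, the effective per-period discount factor is βp.
Grim-trigger IC: βp ≥ (18−17)/(18−5) = 1/13.
So p ≥ (1/13)/(4/5) = 5/52.

5/52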